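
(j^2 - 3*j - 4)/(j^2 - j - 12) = (j + 1)/(j + 3)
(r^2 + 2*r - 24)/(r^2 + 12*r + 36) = (r - 4)/(r + 6)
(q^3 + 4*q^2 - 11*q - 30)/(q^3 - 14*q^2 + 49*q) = (q^3 + 4*q^2 - 11*q - 30)/(q*(q^2 - 14*q + 49))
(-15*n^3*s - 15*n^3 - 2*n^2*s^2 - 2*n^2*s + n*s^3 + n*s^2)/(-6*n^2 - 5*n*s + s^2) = n*(15*n^2*s + 15*n^2 + 2*n*s^2 + 2*n*s - s^3 - s^2)/(6*n^2 + 5*n*s - s^2)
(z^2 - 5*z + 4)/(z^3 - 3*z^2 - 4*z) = (z - 1)/(z*(z + 1))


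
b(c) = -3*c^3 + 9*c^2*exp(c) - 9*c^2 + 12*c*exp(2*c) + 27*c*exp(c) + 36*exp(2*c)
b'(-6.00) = -215.80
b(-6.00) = 324.40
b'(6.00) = 37358189.72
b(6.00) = 17772611.87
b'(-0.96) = 14.90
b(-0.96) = -8.80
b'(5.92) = 31581453.59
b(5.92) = 15021483.13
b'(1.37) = 2183.91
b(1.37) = 999.58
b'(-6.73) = -286.34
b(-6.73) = 507.10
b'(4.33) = 1113251.52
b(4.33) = 528593.55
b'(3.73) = 314577.64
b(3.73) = 149427.57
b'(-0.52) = 35.79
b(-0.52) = 1.61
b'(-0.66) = 26.80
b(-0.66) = -2.74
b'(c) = 9*c^2*exp(c) - 9*c^2 + 24*c*exp(2*c) + 45*c*exp(c) - 18*c + 84*exp(2*c) + 27*exp(c)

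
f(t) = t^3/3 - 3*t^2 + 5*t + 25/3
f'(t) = t^2 - 6*t + 5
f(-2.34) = -24.06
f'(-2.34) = 24.52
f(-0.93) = 0.82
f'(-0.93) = 11.44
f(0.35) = 9.73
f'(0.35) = 3.02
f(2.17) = 8.46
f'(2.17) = -3.31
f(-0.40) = 5.83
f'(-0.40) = 7.56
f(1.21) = 10.58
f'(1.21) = -0.80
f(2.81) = 6.09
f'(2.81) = -3.96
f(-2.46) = -27.08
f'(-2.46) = 25.81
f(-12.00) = -1059.67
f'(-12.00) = 221.00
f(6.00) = 2.33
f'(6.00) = 5.00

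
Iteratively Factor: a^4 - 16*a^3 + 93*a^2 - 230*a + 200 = (a - 5)*(a^3 - 11*a^2 + 38*a - 40) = (a - 5)*(a - 4)*(a^2 - 7*a + 10) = (a - 5)^2*(a - 4)*(a - 2)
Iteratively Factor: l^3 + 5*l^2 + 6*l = (l + 2)*(l^2 + 3*l) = (l + 2)*(l + 3)*(l)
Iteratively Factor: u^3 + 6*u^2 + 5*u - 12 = (u + 3)*(u^2 + 3*u - 4) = (u - 1)*(u + 3)*(u + 4)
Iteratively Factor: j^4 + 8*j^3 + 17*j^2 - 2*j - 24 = (j + 3)*(j^3 + 5*j^2 + 2*j - 8) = (j + 2)*(j + 3)*(j^2 + 3*j - 4) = (j + 2)*(j + 3)*(j + 4)*(j - 1)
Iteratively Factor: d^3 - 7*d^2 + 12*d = (d - 3)*(d^2 - 4*d) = (d - 4)*(d - 3)*(d)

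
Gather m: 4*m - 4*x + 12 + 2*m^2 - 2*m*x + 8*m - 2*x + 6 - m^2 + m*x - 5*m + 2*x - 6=m^2 + m*(7 - x) - 4*x + 12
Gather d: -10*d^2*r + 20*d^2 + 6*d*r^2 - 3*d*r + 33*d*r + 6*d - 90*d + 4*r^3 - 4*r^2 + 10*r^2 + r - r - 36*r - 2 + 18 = d^2*(20 - 10*r) + d*(6*r^2 + 30*r - 84) + 4*r^3 + 6*r^2 - 36*r + 16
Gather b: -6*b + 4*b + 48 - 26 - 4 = 18 - 2*b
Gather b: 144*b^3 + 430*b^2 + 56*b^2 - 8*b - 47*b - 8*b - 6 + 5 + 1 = 144*b^3 + 486*b^2 - 63*b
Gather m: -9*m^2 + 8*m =-9*m^2 + 8*m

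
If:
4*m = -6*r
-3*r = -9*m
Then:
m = 0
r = 0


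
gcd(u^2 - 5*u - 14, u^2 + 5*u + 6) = u + 2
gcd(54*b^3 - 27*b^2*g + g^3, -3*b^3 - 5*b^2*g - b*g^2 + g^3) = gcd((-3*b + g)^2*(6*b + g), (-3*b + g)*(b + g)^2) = 3*b - g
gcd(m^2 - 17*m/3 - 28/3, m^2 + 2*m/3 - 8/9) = m + 4/3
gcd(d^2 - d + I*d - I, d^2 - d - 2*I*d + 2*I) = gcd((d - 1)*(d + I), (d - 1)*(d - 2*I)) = d - 1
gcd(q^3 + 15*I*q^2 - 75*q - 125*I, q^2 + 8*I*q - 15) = q + 5*I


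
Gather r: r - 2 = r - 2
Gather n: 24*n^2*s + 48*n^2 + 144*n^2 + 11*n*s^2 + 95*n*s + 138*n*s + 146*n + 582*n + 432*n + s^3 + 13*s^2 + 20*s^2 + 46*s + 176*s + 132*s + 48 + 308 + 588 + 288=n^2*(24*s + 192) + n*(11*s^2 + 233*s + 1160) + s^3 + 33*s^2 + 354*s + 1232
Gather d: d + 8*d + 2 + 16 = 9*d + 18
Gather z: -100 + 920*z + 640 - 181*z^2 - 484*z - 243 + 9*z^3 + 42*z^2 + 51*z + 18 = 9*z^3 - 139*z^2 + 487*z + 315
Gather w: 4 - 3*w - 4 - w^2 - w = -w^2 - 4*w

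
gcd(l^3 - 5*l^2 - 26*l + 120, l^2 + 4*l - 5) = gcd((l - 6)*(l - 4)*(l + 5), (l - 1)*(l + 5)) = l + 5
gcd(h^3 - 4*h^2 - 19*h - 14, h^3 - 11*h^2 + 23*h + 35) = h^2 - 6*h - 7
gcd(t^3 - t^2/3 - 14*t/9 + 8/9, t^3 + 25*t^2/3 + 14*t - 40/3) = t - 2/3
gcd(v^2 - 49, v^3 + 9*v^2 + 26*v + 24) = 1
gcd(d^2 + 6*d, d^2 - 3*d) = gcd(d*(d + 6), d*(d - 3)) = d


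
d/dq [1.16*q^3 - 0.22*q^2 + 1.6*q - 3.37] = 3.48*q^2 - 0.44*q + 1.6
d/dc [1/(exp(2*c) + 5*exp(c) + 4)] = (-2*exp(c) - 5)*exp(c)/(exp(2*c) + 5*exp(c) + 4)^2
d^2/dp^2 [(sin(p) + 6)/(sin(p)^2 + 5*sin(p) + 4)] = (-sin(p)^4 - 18*sin(p)^3 - 46*sin(p)^2 + 48*sin(p) + 212)/((sin(p) + 1)^2*(sin(p) + 4)^3)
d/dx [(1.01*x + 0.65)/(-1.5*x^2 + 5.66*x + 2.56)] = (1.515*x^2 + 1.95*x - 1.0934)/(2.25*x^4 - 16.98*x^3 + 24.3556*x^2 + 28.9792*x + 6.5536)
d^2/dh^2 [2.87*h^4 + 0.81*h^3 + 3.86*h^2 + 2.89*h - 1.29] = 34.44*h^2 + 4.86*h + 7.72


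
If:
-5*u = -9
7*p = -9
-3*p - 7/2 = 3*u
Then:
No Solution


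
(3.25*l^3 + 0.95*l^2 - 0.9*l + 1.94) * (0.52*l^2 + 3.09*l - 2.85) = 1.69*l^5 + 10.5365*l^4 - 6.795*l^3 - 4.4797*l^2 + 8.5596*l - 5.529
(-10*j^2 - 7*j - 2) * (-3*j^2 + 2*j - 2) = 30*j^4 + j^3 + 12*j^2 + 10*j + 4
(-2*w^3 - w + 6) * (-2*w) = 4*w^4 + 2*w^2 - 12*w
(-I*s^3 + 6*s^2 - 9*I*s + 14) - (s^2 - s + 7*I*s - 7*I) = -I*s^3 + 5*s^2 + s - 16*I*s + 14 + 7*I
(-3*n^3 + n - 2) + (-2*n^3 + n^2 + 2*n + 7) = -5*n^3 + n^2 + 3*n + 5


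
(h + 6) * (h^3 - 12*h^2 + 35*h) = h^4 - 6*h^3 - 37*h^2 + 210*h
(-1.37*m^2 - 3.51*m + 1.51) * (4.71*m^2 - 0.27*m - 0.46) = -6.4527*m^4 - 16.1622*m^3 + 8.69*m^2 + 1.2069*m - 0.6946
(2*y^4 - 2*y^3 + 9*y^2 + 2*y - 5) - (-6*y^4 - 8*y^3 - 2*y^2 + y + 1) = 8*y^4 + 6*y^3 + 11*y^2 + y - 6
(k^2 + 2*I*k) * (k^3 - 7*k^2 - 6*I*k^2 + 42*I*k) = k^5 - 7*k^4 - 4*I*k^4 + 12*k^3 + 28*I*k^3 - 84*k^2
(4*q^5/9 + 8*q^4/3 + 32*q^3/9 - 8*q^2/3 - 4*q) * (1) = 4*q^5/9 + 8*q^4/3 + 32*q^3/9 - 8*q^2/3 - 4*q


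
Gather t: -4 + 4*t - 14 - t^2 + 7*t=-t^2 + 11*t - 18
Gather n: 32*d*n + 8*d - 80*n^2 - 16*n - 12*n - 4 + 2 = 8*d - 80*n^2 + n*(32*d - 28) - 2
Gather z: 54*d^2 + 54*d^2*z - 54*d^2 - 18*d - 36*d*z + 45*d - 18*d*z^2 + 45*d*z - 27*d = -18*d*z^2 + z*(54*d^2 + 9*d)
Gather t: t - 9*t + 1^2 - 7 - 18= -8*t - 24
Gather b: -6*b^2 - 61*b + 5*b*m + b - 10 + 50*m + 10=-6*b^2 + b*(5*m - 60) + 50*m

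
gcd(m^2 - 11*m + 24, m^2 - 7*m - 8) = m - 8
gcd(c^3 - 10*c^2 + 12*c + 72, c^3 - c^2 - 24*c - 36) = c^2 - 4*c - 12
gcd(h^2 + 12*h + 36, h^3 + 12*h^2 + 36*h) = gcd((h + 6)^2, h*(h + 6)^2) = h^2 + 12*h + 36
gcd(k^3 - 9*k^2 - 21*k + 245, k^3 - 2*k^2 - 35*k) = k^2 - 2*k - 35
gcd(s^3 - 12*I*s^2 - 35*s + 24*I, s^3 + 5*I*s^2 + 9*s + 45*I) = s - 3*I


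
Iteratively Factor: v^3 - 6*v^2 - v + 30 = (v - 3)*(v^2 - 3*v - 10) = (v - 5)*(v - 3)*(v + 2)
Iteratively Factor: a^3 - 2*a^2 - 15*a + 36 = (a - 3)*(a^2 + a - 12) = (a - 3)^2*(a + 4)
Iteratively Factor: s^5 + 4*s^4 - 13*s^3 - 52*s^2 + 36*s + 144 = (s - 3)*(s^4 + 7*s^3 + 8*s^2 - 28*s - 48) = (s - 3)*(s + 4)*(s^3 + 3*s^2 - 4*s - 12) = (s - 3)*(s - 2)*(s + 4)*(s^2 + 5*s + 6) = (s - 3)*(s - 2)*(s + 2)*(s + 4)*(s + 3)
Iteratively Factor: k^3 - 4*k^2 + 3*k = (k - 3)*(k^2 - k) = (k - 3)*(k - 1)*(k)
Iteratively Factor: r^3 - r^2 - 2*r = (r - 2)*(r^2 + r) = r*(r - 2)*(r + 1)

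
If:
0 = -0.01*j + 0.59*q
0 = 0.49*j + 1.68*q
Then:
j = 0.00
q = 0.00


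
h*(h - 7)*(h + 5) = h^3 - 2*h^2 - 35*h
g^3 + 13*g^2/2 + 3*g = g*(g + 1/2)*(g + 6)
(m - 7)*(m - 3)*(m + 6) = m^3 - 4*m^2 - 39*m + 126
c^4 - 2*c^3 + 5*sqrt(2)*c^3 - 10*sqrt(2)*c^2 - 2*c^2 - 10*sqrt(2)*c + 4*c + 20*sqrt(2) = (c - 2)*(c - sqrt(2))*(c + sqrt(2))*(c + 5*sqrt(2))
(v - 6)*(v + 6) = v^2 - 36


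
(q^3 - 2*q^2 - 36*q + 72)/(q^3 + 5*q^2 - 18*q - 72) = (q^2 - 8*q + 12)/(q^2 - q - 12)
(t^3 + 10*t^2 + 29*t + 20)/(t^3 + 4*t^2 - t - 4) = (t + 5)/(t - 1)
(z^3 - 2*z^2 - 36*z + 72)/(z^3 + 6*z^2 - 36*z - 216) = (z - 2)/(z + 6)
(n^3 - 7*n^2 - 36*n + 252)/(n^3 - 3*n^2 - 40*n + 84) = (n - 6)/(n - 2)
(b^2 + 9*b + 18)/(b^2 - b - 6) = (b^2 + 9*b + 18)/(b^2 - b - 6)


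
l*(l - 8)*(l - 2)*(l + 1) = l^4 - 9*l^3 + 6*l^2 + 16*l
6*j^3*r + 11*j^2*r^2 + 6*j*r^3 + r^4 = r*(j + r)*(2*j + r)*(3*j + r)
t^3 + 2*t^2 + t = t*(t + 1)^2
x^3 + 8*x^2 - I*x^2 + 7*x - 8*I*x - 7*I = (x + 1)*(x + 7)*(x - I)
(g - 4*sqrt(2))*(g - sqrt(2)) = g^2 - 5*sqrt(2)*g + 8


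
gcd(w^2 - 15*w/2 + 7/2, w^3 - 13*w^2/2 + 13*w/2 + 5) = 1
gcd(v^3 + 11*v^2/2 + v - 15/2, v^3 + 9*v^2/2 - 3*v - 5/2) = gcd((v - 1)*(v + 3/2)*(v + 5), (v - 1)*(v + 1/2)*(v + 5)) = v^2 + 4*v - 5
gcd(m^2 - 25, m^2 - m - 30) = m + 5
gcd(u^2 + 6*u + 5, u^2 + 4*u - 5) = u + 5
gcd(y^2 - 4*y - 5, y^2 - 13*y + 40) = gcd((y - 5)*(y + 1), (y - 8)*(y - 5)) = y - 5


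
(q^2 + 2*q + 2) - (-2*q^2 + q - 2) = 3*q^2 + q + 4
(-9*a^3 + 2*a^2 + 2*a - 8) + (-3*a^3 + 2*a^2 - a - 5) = -12*a^3 + 4*a^2 + a - 13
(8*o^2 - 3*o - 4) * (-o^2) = -8*o^4 + 3*o^3 + 4*o^2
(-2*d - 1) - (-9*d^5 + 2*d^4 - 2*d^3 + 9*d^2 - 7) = 9*d^5 - 2*d^4 + 2*d^3 - 9*d^2 - 2*d + 6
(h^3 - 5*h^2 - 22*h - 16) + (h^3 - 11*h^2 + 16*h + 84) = 2*h^3 - 16*h^2 - 6*h + 68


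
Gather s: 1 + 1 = 2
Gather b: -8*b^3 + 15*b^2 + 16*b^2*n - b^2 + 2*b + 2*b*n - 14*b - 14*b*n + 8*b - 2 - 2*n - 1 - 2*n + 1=-8*b^3 + b^2*(16*n + 14) + b*(-12*n - 4) - 4*n - 2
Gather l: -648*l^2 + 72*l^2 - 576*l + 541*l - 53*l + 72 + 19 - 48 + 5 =-576*l^2 - 88*l + 48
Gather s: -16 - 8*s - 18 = -8*s - 34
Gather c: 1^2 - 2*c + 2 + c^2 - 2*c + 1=c^2 - 4*c + 4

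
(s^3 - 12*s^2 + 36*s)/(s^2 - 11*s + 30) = s*(s - 6)/(s - 5)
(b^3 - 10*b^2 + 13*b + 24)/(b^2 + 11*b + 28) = (b^3 - 10*b^2 + 13*b + 24)/(b^2 + 11*b + 28)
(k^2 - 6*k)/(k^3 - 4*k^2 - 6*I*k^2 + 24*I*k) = (k - 6)/(k^2 - 4*k - 6*I*k + 24*I)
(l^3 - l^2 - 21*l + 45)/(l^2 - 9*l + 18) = (l^2 + 2*l - 15)/(l - 6)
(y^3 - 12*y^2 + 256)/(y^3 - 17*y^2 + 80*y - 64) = (y + 4)/(y - 1)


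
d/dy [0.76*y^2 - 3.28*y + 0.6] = 1.52*y - 3.28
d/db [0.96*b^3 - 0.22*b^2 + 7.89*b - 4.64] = 2.88*b^2 - 0.44*b + 7.89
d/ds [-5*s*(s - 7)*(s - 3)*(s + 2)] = -20*s^3 + 120*s^2 - 10*s - 210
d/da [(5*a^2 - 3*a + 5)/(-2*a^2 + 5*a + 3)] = (19*a^2 + 50*a - 34)/(4*a^4 - 20*a^3 + 13*a^2 + 30*a + 9)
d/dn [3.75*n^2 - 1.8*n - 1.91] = 7.5*n - 1.8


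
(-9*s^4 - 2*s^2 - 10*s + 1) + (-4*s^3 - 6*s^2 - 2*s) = -9*s^4 - 4*s^3 - 8*s^2 - 12*s + 1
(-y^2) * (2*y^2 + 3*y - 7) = -2*y^4 - 3*y^3 + 7*y^2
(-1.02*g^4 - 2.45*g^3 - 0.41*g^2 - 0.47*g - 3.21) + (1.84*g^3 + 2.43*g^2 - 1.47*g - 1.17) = -1.02*g^4 - 0.61*g^3 + 2.02*g^2 - 1.94*g - 4.38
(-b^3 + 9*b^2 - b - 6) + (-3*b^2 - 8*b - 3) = -b^3 + 6*b^2 - 9*b - 9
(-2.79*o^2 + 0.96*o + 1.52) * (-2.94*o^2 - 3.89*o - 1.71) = 8.2026*o^4 + 8.0307*o^3 - 3.4323*o^2 - 7.5544*o - 2.5992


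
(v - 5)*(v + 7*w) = v^2 + 7*v*w - 5*v - 35*w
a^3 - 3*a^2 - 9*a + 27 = (a - 3)^2*(a + 3)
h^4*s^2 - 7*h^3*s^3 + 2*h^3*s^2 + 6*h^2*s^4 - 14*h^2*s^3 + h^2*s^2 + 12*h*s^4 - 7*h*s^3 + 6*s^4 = (h - 6*s)*(h - s)*(h*s + s)^2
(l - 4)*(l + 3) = l^2 - l - 12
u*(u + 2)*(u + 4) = u^3 + 6*u^2 + 8*u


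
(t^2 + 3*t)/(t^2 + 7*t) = (t + 3)/(t + 7)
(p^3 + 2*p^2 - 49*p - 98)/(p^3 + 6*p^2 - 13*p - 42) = (p - 7)/(p - 3)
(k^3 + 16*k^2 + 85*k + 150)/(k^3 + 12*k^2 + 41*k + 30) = (k + 5)/(k + 1)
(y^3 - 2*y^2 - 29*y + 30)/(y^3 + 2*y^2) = (y^3 - 2*y^2 - 29*y + 30)/(y^2*(y + 2))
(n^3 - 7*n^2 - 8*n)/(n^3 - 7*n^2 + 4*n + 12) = n*(n - 8)/(n^2 - 8*n + 12)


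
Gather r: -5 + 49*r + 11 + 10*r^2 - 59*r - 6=10*r^2 - 10*r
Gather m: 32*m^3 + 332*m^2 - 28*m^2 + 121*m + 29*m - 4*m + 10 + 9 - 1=32*m^3 + 304*m^2 + 146*m + 18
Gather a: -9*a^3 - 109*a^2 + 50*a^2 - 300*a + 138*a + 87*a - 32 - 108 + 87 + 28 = -9*a^3 - 59*a^2 - 75*a - 25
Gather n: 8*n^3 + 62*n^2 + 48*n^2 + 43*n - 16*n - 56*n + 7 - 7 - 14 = 8*n^3 + 110*n^2 - 29*n - 14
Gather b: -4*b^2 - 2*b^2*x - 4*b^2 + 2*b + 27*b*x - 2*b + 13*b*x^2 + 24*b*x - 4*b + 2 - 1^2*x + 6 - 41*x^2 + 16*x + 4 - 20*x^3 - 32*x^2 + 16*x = b^2*(-2*x - 8) + b*(13*x^2 + 51*x - 4) - 20*x^3 - 73*x^2 + 31*x + 12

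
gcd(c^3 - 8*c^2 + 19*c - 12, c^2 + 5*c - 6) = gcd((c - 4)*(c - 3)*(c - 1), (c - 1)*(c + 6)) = c - 1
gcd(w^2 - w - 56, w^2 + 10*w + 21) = w + 7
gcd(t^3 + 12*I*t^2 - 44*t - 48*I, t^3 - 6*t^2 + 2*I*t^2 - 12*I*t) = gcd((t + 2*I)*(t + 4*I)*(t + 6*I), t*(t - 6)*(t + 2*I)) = t + 2*I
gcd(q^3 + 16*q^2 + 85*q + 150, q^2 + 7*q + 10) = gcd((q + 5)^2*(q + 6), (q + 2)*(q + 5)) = q + 5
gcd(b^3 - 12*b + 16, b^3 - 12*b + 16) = b^3 - 12*b + 16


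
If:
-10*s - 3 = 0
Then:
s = -3/10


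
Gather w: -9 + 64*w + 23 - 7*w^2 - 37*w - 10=-7*w^2 + 27*w + 4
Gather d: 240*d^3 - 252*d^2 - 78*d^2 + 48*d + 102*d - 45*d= 240*d^3 - 330*d^2 + 105*d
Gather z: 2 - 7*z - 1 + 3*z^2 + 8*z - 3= 3*z^2 + z - 2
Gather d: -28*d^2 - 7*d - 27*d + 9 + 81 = -28*d^2 - 34*d + 90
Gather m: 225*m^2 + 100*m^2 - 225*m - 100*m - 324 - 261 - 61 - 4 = 325*m^2 - 325*m - 650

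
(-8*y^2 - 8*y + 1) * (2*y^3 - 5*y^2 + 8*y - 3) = -16*y^5 + 24*y^4 - 22*y^3 - 45*y^2 + 32*y - 3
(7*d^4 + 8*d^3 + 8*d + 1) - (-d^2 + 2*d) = 7*d^4 + 8*d^3 + d^2 + 6*d + 1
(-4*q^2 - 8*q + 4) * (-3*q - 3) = 12*q^3 + 36*q^2 + 12*q - 12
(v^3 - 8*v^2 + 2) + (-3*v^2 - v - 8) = v^3 - 11*v^2 - v - 6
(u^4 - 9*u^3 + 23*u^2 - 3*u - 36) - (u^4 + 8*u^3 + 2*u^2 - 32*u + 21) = -17*u^3 + 21*u^2 + 29*u - 57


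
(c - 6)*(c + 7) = c^2 + c - 42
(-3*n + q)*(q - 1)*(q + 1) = -3*n*q^2 + 3*n + q^3 - q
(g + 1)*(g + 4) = g^2 + 5*g + 4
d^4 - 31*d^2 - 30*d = d*(d - 6)*(d + 1)*(d + 5)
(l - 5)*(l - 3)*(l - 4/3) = l^3 - 28*l^2/3 + 77*l/3 - 20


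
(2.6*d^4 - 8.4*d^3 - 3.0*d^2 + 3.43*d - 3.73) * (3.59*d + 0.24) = 9.334*d^5 - 29.532*d^4 - 12.786*d^3 + 11.5937*d^2 - 12.5675*d - 0.8952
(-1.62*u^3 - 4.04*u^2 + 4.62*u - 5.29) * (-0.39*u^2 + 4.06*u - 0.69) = 0.6318*u^5 - 5.0016*u^4 - 17.0864*u^3 + 23.6079*u^2 - 24.6652*u + 3.6501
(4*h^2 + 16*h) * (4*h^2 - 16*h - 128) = 16*h^4 - 768*h^2 - 2048*h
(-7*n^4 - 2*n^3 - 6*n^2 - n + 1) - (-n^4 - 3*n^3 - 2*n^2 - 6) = -6*n^4 + n^3 - 4*n^2 - n + 7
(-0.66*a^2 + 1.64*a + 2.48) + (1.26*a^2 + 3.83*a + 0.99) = 0.6*a^2 + 5.47*a + 3.47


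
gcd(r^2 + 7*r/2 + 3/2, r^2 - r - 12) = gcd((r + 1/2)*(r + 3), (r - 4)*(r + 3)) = r + 3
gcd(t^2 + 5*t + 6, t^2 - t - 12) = t + 3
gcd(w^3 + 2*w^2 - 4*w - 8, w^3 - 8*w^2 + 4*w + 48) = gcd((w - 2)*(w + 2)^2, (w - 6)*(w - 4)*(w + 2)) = w + 2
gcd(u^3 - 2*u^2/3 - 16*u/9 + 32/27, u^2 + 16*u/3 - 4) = u - 2/3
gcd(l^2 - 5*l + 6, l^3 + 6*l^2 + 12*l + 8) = 1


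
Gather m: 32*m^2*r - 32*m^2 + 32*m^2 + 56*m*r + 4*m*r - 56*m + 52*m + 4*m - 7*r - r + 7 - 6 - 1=32*m^2*r + 60*m*r - 8*r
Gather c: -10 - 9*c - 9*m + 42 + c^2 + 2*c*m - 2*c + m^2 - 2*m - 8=c^2 + c*(2*m - 11) + m^2 - 11*m + 24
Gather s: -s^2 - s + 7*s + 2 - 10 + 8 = -s^2 + 6*s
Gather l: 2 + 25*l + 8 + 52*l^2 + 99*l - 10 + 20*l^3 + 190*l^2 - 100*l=20*l^3 + 242*l^2 + 24*l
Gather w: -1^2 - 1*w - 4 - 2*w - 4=-3*w - 9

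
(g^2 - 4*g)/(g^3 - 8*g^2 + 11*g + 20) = g/(g^2 - 4*g - 5)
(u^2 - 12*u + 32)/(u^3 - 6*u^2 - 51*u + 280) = (u - 4)/(u^2 + 2*u - 35)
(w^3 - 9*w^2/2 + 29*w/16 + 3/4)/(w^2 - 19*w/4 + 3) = w + 1/4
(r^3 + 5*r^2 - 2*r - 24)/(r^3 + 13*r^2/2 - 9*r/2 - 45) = 2*(r^2 + 2*r - 8)/(2*r^2 + 7*r - 30)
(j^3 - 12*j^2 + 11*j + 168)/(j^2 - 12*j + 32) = (j^2 - 4*j - 21)/(j - 4)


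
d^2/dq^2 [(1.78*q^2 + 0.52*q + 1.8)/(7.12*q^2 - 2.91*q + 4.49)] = (1.13686837721616e-13*q^4 + 126.482528*q^3 + 206.072736*q^2 - 323.510016*q + 0.755971999999996)/(360.944128*q^6 - 442.562112*q^5 + 863.732184*q^4 - 582.817419*q^3 + 544.685043*q^2 - 175.997673*q + 90.518849)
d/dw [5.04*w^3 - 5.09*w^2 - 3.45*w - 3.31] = 15.12*w^2 - 10.18*w - 3.45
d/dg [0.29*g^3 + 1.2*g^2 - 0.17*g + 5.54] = 0.87*g^2 + 2.4*g - 0.17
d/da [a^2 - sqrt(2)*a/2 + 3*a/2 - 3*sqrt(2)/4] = 2*a - sqrt(2)/2 + 3/2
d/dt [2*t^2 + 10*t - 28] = 4*t + 10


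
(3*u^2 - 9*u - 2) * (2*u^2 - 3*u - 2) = 6*u^4 - 27*u^3 + 17*u^2 + 24*u + 4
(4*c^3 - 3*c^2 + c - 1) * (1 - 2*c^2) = -8*c^5 + 6*c^4 + 2*c^3 - c^2 + c - 1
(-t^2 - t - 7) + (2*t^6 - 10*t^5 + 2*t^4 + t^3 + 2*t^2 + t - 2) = 2*t^6 - 10*t^5 + 2*t^4 + t^3 + t^2 - 9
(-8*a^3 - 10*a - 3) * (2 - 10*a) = 80*a^4 - 16*a^3 + 100*a^2 + 10*a - 6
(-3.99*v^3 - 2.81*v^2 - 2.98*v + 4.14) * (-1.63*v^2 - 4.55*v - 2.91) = 6.5037*v^5 + 22.7348*v^4 + 29.2538*v^3 + 14.9879*v^2 - 10.1652*v - 12.0474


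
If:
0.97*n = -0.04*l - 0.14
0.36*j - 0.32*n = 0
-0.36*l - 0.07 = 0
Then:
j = -0.12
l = -0.19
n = -0.14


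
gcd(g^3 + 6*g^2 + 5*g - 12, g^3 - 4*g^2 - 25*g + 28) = g^2 + 3*g - 4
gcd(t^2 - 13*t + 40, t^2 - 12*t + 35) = t - 5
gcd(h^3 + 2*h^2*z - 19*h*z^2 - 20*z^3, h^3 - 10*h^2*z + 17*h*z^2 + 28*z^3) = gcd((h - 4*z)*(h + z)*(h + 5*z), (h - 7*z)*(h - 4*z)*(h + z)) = -h^2 + 3*h*z + 4*z^2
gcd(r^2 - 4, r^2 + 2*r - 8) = r - 2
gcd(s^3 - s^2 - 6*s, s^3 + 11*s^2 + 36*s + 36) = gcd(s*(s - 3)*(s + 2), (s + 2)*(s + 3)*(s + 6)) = s + 2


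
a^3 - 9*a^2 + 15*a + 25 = (a - 5)^2*(a + 1)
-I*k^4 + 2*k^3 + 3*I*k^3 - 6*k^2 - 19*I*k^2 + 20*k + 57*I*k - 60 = (k - 3)*(k - 4*I)*(k + 5*I)*(-I*k + 1)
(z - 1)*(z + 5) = z^2 + 4*z - 5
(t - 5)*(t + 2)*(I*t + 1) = I*t^3 + t^2 - 3*I*t^2 - 3*t - 10*I*t - 10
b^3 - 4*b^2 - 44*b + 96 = (b - 8)*(b - 2)*(b + 6)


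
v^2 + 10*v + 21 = (v + 3)*(v + 7)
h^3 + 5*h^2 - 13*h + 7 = (h - 1)^2*(h + 7)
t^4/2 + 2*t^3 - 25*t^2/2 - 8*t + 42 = (t/2 + 1)*(t - 3)*(t - 2)*(t + 7)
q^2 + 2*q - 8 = (q - 2)*(q + 4)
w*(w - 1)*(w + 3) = w^3 + 2*w^2 - 3*w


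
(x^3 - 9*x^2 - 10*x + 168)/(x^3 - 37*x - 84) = (x - 6)/(x + 3)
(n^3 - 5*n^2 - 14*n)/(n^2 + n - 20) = n*(n^2 - 5*n - 14)/(n^2 + n - 20)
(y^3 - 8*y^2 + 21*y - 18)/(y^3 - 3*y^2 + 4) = (y^2 - 6*y + 9)/(y^2 - y - 2)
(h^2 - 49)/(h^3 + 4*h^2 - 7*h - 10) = (h^2 - 49)/(h^3 + 4*h^2 - 7*h - 10)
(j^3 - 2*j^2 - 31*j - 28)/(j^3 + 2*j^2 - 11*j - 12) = (j - 7)/(j - 3)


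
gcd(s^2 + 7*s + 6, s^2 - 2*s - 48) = s + 6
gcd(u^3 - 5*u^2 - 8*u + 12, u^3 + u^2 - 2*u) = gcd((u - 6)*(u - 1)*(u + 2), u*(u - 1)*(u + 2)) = u^2 + u - 2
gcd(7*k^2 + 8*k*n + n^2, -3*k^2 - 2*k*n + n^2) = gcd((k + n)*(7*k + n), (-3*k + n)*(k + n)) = k + n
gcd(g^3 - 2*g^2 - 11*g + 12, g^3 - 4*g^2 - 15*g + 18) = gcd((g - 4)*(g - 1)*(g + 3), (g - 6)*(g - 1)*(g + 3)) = g^2 + 2*g - 3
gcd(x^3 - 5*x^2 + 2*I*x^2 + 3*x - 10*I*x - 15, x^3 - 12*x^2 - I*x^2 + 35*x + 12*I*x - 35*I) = x^2 + x*(-5 - I) + 5*I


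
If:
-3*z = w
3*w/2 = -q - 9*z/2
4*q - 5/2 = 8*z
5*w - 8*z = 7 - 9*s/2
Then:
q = 0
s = -1/24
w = 15/16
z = -5/16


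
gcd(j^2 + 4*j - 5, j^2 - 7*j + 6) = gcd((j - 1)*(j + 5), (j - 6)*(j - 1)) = j - 1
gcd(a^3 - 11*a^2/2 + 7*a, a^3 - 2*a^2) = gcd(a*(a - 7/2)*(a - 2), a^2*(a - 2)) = a^2 - 2*a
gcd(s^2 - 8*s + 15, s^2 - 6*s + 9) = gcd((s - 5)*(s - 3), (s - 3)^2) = s - 3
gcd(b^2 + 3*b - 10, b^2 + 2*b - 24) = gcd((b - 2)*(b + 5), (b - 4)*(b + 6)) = 1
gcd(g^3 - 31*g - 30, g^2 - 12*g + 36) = g - 6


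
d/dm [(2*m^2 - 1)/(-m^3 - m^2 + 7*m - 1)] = (2*m^4 + 11*m^2 - 6*m + 7)/(m^6 + 2*m^5 - 13*m^4 - 12*m^3 + 51*m^2 - 14*m + 1)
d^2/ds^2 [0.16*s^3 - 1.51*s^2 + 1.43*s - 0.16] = 0.96*s - 3.02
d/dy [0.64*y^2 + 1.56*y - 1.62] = 1.28*y + 1.56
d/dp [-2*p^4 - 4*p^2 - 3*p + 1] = -8*p^3 - 8*p - 3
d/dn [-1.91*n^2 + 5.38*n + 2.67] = 5.38 - 3.82*n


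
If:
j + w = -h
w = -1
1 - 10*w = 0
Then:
No Solution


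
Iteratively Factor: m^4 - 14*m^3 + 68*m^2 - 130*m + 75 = (m - 3)*(m^3 - 11*m^2 + 35*m - 25) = (m - 3)*(m - 1)*(m^2 - 10*m + 25) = (m - 5)*(m - 3)*(m - 1)*(m - 5)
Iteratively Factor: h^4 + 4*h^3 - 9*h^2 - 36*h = (h - 3)*(h^3 + 7*h^2 + 12*h) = (h - 3)*(h + 4)*(h^2 + 3*h) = h*(h - 3)*(h + 4)*(h + 3)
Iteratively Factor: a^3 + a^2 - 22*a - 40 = (a + 4)*(a^2 - 3*a - 10) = (a - 5)*(a + 4)*(a + 2)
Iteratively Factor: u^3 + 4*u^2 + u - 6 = (u - 1)*(u^2 + 5*u + 6) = (u - 1)*(u + 3)*(u + 2)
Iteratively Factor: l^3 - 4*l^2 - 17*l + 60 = (l - 3)*(l^2 - l - 20) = (l - 3)*(l + 4)*(l - 5)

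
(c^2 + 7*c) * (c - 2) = c^3 + 5*c^2 - 14*c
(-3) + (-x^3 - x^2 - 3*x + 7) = -x^3 - x^2 - 3*x + 4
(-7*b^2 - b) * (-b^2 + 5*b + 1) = 7*b^4 - 34*b^3 - 12*b^2 - b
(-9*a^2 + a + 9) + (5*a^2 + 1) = -4*a^2 + a + 10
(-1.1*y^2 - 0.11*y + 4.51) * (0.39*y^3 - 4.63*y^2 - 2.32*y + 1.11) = -0.429*y^5 + 5.0501*y^4 + 4.8202*y^3 - 21.8471*y^2 - 10.5853*y + 5.0061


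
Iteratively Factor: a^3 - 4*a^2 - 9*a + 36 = (a - 3)*(a^2 - a - 12) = (a - 4)*(a - 3)*(a + 3)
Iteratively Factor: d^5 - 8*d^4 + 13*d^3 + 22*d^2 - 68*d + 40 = (d - 1)*(d^4 - 7*d^3 + 6*d^2 + 28*d - 40) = (d - 2)*(d - 1)*(d^3 - 5*d^2 - 4*d + 20) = (d - 5)*(d - 2)*(d - 1)*(d^2 - 4) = (d - 5)*(d - 2)*(d - 1)*(d + 2)*(d - 2)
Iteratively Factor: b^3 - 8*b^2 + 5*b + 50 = (b + 2)*(b^2 - 10*b + 25) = (b - 5)*(b + 2)*(b - 5)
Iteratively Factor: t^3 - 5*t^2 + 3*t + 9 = (t - 3)*(t^2 - 2*t - 3) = (t - 3)*(t + 1)*(t - 3)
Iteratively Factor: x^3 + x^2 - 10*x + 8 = (x - 2)*(x^2 + 3*x - 4) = (x - 2)*(x - 1)*(x + 4)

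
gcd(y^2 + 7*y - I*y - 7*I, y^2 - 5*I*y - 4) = y - I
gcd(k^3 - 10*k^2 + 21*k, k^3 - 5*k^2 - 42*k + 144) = k - 3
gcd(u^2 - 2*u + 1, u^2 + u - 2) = u - 1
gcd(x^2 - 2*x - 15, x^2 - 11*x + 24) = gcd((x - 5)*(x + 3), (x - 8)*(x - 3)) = 1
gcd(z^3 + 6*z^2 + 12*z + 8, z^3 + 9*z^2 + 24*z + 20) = z^2 + 4*z + 4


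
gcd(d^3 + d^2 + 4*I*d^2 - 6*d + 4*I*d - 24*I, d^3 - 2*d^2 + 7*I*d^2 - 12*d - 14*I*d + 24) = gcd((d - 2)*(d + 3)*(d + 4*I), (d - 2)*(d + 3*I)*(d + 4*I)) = d^2 + d*(-2 + 4*I) - 8*I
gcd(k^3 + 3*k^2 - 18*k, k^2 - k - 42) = k + 6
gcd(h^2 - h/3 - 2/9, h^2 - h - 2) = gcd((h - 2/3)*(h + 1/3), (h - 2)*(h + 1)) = 1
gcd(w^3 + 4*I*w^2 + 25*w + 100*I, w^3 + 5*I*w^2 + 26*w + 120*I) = w^2 - I*w + 20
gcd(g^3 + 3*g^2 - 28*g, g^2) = g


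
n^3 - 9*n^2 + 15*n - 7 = (n - 7)*(n - 1)^2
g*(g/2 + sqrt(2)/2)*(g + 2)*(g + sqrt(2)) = g^4/2 + g^3 + sqrt(2)*g^3 + g^2 + 2*sqrt(2)*g^2 + 2*g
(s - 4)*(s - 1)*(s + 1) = s^3 - 4*s^2 - s + 4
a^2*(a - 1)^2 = a^4 - 2*a^3 + a^2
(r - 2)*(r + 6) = r^2 + 4*r - 12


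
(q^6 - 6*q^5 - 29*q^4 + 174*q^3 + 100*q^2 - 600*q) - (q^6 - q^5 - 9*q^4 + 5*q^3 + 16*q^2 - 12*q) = -5*q^5 - 20*q^4 + 169*q^3 + 84*q^2 - 588*q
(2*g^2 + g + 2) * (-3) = -6*g^2 - 3*g - 6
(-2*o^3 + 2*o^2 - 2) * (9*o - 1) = -18*o^4 + 20*o^3 - 2*o^2 - 18*o + 2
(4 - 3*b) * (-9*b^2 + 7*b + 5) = 27*b^3 - 57*b^2 + 13*b + 20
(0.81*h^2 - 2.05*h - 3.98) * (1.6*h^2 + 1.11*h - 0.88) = 1.296*h^4 - 2.3809*h^3 - 9.3563*h^2 - 2.6138*h + 3.5024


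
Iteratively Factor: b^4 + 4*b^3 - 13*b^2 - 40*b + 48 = (b - 1)*(b^3 + 5*b^2 - 8*b - 48) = (b - 1)*(b + 4)*(b^2 + b - 12) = (b - 3)*(b - 1)*(b + 4)*(b + 4)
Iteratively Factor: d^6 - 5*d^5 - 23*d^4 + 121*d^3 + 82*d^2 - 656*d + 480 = (d - 1)*(d^5 - 4*d^4 - 27*d^3 + 94*d^2 + 176*d - 480) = (d - 2)*(d - 1)*(d^4 - 2*d^3 - 31*d^2 + 32*d + 240) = (d - 2)*(d - 1)*(d + 3)*(d^3 - 5*d^2 - 16*d + 80) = (d - 2)*(d - 1)*(d + 3)*(d + 4)*(d^2 - 9*d + 20) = (d - 5)*(d - 2)*(d - 1)*(d + 3)*(d + 4)*(d - 4)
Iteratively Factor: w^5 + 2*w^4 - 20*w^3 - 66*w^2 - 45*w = (w + 3)*(w^4 - w^3 - 17*w^2 - 15*w) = (w - 5)*(w + 3)*(w^3 + 4*w^2 + 3*w) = w*(w - 5)*(w + 3)*(w^2 + 4*w + 3) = w*(w - 5)*(w + 1)*(w + 3)*(w + 3)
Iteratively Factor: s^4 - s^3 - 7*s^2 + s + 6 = (s + 2)*(s^3 - 3*s^2 - s + 3) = (s - 3)*(s + 2)*(s^2 - 1) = (s - 3)*(s + 1)*(s + 2)*(s - 1)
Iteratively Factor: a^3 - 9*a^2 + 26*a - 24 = (a - 4)*(a^2 - 5*a + 6) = (a - 4)*(a - 3)*(a - 2)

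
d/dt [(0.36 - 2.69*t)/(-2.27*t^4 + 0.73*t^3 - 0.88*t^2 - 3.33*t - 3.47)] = (-18.3189*t^4 + 7.1962*t^3 - 3.1556*t^2 + 0.633599999999999*t + 10.5331)/(5.1529*t^8 - 3.3142*t^7 + 4.5281*t^6 + 13.8334*t^5 + 11.6664*t^4 + 0.7946*t^3 + 17.1961*t^2 + 23.1102*t + 12.0409)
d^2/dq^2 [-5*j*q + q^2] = 2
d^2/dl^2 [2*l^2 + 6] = 4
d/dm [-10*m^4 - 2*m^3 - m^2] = 2*m*(-20*m^2 - 3*m - 1)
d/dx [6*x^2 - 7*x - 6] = 12*x - 7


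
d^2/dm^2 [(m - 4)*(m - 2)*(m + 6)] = 6*m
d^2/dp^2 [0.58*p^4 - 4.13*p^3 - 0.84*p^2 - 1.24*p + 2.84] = 6.96*p^2 - 24.78*p - 1.68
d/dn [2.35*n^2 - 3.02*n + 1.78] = 4.7*n - 3.02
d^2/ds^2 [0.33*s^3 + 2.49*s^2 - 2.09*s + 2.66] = 1.98*s + 4.98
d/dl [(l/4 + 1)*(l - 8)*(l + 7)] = 3*l^2/4 + 3*l/2 - 15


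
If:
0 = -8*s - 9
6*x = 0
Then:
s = -9/8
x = 0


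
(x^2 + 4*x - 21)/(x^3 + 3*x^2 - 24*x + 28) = (x - 3)/(x^2 - 4*x + 4)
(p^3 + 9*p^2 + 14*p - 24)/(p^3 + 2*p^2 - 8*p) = (p^2 + 5*p - 6)/(p*(p - 2))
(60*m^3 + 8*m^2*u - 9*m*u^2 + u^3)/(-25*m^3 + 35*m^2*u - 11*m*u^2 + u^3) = (-12*m^2 - 4*m*u + u^2)/(5*m^2 - 6*m*u + u^2)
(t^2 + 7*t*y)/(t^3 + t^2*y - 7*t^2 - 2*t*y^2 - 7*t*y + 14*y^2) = t*(t + 7*y)/(t^3 + t^2*y - 7*t^2 - 2*t*y^2 - 7*t*y + 14*y^2)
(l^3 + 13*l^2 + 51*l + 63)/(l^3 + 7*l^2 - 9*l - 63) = (l + 3)/(l - 3)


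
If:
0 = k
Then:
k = 0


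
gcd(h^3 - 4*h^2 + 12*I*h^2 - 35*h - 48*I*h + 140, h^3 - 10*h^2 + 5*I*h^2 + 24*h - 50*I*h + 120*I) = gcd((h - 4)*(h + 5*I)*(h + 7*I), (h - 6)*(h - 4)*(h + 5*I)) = h^2 + h*(-4 + 5*I) - 20*I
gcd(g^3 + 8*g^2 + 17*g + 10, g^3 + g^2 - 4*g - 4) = g^2 + 3*g + 2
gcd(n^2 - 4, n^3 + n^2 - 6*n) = n - 2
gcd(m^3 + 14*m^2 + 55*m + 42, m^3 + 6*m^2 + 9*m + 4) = m + 1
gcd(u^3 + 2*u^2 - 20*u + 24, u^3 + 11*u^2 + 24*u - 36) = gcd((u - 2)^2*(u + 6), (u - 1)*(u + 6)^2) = u + 6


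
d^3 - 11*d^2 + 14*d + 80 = (d - 8)*(d - 5)*(d + 2)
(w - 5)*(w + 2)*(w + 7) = w^3 + 4*w^2 - 31*w - 70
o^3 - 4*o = o*(o - 2)*(o + 2)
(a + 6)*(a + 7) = a^2 + 13*a + 42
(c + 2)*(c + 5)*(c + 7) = c^3 + 14*c^2 + 59*c + 70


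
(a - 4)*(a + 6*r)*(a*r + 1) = a^3*r + 6*a^2*r^2 - 4*a^2*r + a^2 - 24*a*r^2 + 6*a*r - 4*a - 24*r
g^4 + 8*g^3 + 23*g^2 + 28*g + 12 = (g + 1)*(g + 2)^2*(g + 3)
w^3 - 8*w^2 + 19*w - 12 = (w - 4)*(w - 3)*(w - 1)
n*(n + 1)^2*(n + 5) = n^4 + 7*n^3 + 11*n^2 + 5*n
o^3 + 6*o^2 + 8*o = o*(o + 2)*(o + 4)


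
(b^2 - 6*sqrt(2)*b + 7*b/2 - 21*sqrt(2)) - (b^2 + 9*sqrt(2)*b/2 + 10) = -21*sqrt(2)*b/2 + 7*b/2 - 21*sqrt(2) - 10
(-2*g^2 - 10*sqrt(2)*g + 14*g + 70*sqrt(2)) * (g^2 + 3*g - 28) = -2*g^4 - 10*sqrt(2)*g^3 + 8*g^3 + 40*sqrt(2)*g^2 + 98*g^2 - 392*g + 490*sqrt(2)*g - 1960*sqrt(2)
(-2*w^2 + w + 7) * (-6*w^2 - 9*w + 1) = 12*w^4 + 12*w^3 - 53*w^2 - 62*w + 7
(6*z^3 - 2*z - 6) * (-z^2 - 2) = -6*z^5 - 10*z^3 + 6*z^2 + 4*z + 12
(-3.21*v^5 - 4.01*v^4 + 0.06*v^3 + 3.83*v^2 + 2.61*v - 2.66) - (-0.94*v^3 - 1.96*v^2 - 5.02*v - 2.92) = -3.21*v^5 - 4.01*v^4 + 1.0*v^3 + 5.79*v^2 + 7.63*v + 0.26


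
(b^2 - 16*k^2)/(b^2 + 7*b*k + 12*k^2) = (b - 4*k)/(b + 3*k)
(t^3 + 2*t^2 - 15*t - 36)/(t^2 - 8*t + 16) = (t^2 + 6*t + 9)/(t - 4)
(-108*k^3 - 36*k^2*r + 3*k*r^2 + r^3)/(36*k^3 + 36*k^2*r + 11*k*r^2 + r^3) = (-6*k + r)/(2*k + r)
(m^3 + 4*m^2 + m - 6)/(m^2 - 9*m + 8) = (m^2 + 5*m + 6)/(m - 8)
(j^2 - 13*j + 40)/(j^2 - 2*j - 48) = (j - 5)/(j + 6)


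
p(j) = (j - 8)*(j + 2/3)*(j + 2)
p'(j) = (j - 8)*(j + 2/3) + (j - 8)*(j + 2) + (j + 2/3)*(j + 2)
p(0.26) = -16.21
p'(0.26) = -22.57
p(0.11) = -12.93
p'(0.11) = -21.14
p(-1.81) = 2.13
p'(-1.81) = 9.13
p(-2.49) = -9.37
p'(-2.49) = 25.16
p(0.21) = -15.09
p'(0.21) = -22.11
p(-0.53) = -1.71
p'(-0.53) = -13.50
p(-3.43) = -45.17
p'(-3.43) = 51.88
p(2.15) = -68.38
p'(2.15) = -29.07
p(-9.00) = -991.67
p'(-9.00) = 319.00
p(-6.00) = -298.67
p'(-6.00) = 152.00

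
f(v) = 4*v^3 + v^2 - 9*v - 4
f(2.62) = 51.22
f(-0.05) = -3.55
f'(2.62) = 78.61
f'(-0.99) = 0.78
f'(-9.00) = 945.00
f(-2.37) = -30.30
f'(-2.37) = 53.66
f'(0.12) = -8.59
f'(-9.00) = 945.00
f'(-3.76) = 153.13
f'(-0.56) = -6.36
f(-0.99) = 2.01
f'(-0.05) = -9.07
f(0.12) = -5.06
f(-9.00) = -2758.00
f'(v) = 12*v^2 + 2*v - 9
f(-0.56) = 0.65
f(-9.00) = -2758.00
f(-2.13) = -18.95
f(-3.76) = -168.65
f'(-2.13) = 41.18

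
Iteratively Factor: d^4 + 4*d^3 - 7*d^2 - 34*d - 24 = (d + 4)*(d^3 - 7*d - 6) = (d - 3)*(d + 4)*(d^2 + 3*d + 2) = (d - 3)*(d + 2)*(d + 4)*(d + 1)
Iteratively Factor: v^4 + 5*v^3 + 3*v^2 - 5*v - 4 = (v + 1)*(v^3 + 4*v^2 - v - 4) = (v + 1)^2*(v^2 + 3*v - 4) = (v + 1)^2*(v + 4)*(v - 1)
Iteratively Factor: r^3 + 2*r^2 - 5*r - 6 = (r - 2)*(r^2 + 4*r + 3) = (r - 2)*(r + 1)*(r + 3)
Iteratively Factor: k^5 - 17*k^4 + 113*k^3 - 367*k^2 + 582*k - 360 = (k - 5)*(k^4 - 12*k^3 + 53*k^2 - 102*k + 72) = (k - 5)*(k - 2)*(k^3 - 10*k^2 + 33*k - 36) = (k - 5)*(k - 4)*(k - 2)*(k^2 - 6*k + 9) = (k - 5)*(k - 4)*(k - 3)*(k - 2)*(k - 3)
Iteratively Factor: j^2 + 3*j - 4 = (j - 1)*(j + 4)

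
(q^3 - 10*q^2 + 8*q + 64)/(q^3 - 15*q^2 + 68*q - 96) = (q + 2)/(q - 3)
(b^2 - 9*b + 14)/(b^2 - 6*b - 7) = (b - 2)/(b + 1)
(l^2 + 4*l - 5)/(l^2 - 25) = (l - 1)/(l - 5)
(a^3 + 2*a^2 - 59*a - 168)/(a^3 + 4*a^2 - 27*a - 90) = (a^2 - a - 56)/(a^2 + a - 30)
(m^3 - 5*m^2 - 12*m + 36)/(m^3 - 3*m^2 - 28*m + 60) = (m + 3)/(m + 5)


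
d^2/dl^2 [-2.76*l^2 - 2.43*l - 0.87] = -5.52000000000000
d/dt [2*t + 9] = 2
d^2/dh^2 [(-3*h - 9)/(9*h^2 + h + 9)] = 6*(-(h + 3)*(18*h + 1)^2 + (27*h + 28)*(9*h^2 + h + 9))/(9*h^2 + h + 9)^3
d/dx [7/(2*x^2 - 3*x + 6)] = 7*(3 - 4*x)/(2*x^2 - 3*x + 6)^2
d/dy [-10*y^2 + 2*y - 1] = 2 - 20*y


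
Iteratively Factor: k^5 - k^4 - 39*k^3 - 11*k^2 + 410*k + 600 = (k + 4)*(k^4 - 5*k^3 - 19*k^2 + 65*k + 150) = (k + 2)*(k + 4)*(k^3 - 7*k^2 - 5*k + 75) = (k - 5)*(k + 2)*(k + 4)*(k^2 - 2*k - 15) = (k - 5)^2*(k + 2)*(k + 4)*(k + 3)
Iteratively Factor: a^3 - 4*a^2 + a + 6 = (a + 1)*(a^2 - 5*a + 6) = (a - 2)*(a + 1)*(a - 3)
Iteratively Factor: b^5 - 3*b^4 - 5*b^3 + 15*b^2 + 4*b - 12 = (b - 2)*(b^4 - b^3 - 7*b^2 + b + 6) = (b - 2)*(b + 2)*(b^3 - 3*b^2 - b + 3) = (b - 2)*(b + 1)*(b + 2)*(b^2 - 4*b + 3) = (b - 3)*(b - 2)*(b + 1)*(b + 2)*(b - 1)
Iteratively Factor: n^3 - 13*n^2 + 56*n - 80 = (n - 4)*(n^2 - 9*n + 20) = (n - 5)*(n - 4)*(n - 4)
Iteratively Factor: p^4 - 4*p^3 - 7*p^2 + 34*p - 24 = (p + 3)*(p^3 - 7*p^2 + 14*p - 8) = (p - 2)*(p + 3)*(p^2 - 5*p + 4) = (p - 2)*(p - 1)*(p + 3)*(p - 4)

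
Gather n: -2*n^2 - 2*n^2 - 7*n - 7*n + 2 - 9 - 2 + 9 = -4*n^2 - 14*n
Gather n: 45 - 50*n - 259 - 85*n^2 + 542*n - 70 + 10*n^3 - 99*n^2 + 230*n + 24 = 10*n^3 - 184*n^2 + 722*n - 260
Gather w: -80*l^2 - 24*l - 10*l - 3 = -80*l^2 - 34*l - 3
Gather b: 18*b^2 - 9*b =18*b^2 - 9*b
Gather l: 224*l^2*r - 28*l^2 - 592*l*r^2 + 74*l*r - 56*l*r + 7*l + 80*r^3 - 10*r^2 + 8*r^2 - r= l^2*(224*r - 28) + l*(-592*r^2 + 18*r + 7) + 80*r^3 - 2*r^2 - r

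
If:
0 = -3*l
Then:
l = 0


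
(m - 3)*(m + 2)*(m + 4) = m^3 + 3*m^2 - 10*m - 24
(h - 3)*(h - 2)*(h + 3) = h^3 - 2*h^2 - 9*h + 18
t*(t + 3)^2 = t^3 + 6*t^2 + 9*t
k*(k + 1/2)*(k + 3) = k^3 + 7*k^2/2 + 3*k/2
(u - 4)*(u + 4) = u^2 - 16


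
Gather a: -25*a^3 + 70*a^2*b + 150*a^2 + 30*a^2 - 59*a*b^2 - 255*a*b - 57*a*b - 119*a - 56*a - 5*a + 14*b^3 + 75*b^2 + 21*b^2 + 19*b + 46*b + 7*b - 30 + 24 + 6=-25*a^3 + a^2*(70*b + 180) + a*(-59*b^2 - 312*b - 180) + 14*b^3 + 96*b^2 + 72*b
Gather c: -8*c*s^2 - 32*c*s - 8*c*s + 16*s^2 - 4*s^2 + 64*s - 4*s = c*(-8*s^2 - 40*s) + 12*s^2 + 60*s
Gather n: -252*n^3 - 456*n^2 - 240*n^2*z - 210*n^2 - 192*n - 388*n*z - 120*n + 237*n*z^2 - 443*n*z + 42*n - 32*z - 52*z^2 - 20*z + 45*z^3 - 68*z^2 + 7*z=-252*n^3 + n^2*(-240*z - 666) + n*(237*z^2 - 831*z - 270) + 45*z^3 - 120*z^2 - 45*z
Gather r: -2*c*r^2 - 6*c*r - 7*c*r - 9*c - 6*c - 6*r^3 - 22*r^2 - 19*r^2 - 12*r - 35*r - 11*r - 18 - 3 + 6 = -15*c - 6*r^3 + r^2*(-2*c - 41) + r*(-13*c - 58) - 15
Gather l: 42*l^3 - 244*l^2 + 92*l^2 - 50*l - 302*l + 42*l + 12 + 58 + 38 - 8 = 42*l^3 - 152*l^2 - 310*l + 100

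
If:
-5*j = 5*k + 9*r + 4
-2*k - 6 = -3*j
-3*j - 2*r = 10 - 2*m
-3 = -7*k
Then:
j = 16/7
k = 3/7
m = 136/21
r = -41/21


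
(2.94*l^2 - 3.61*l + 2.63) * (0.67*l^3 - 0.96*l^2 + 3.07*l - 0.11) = 1.9698*l^5 - 5.2411*l^4 + 14.2535*l^3 - 13.9309*l^2 + 8.4712*l - 0.2893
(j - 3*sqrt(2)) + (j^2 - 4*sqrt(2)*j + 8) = j^2 - 4*sqrt(2)*j + j - 3*sqrt(2) + 8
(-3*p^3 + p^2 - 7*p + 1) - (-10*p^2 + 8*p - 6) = -3*p^3 + 11*p^2 - 15*p + 7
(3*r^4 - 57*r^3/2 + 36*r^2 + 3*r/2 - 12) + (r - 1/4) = 3*r^4 - 57*r^3/2 + 36*r^2 + 5*r/2 - 49/4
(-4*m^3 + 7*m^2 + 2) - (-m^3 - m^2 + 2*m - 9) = -3*m^3 + 8*m^2 - 2*m + 11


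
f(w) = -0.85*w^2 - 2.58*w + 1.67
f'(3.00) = -7.68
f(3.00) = -13.72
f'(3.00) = -7.68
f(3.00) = -13.72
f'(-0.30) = -2.07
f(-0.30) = 2.37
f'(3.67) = -8.82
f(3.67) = -19.25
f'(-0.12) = -2.38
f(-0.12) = 1.97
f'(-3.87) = 4.00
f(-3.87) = -1.08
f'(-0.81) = -1.20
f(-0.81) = 3.20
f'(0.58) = -3.57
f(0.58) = -0.11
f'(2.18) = -6.29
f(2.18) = -7.99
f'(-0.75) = -1.30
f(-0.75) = 3.13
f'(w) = -1.7*w - 2.58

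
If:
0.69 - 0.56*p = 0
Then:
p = 1.23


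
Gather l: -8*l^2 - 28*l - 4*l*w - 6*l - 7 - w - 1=-8*l^2 + l*(-4*w - 34) - w - 8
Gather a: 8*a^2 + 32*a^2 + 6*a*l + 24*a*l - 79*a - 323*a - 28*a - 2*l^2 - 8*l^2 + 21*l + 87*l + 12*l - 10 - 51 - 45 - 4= 40*a^2 + a*(30*l - 430) - 10*l^2 + 120*l - 110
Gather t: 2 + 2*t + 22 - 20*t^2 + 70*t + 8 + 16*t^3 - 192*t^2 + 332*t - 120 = 16*t^3 - 212*t^2 + 404*t - 88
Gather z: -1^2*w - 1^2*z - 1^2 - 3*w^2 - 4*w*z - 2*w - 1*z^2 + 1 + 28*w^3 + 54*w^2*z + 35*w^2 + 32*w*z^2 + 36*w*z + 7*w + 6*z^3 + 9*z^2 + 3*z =28*w^3 + 32*w^2 + 4*w + 6*z^3 + z^2*(32*w + 8) + z*(54*w^2 + 32*w + 2)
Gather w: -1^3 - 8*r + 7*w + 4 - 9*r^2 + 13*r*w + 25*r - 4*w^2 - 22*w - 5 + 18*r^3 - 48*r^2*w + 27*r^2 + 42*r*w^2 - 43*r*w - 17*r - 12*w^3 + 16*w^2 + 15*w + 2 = 18*r^3 + 18*r^2 - 12*w^3 + w^2*(42*r + 12) + w*(-48*r^2 - 30*r)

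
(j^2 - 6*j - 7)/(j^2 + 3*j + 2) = (j - 7)/(j + 2)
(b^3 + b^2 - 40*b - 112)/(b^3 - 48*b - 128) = (b - 7)/(b - 8)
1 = 1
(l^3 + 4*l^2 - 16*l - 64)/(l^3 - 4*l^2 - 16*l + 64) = (l + 4)/(l - 4)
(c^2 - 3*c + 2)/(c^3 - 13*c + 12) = (c - 2)/(c^2 + c - 12)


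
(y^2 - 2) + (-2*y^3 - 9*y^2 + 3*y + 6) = -2*y^3 - 8*y^2 + 3*y + 4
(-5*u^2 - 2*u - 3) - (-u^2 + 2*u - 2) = -4*u^2 - 4*u - 1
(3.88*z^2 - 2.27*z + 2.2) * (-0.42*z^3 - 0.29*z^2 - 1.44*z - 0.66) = -1.6296*z^5 - 0.1718*z^4 - 5.8529*z^3 + 0.0699999999999998*z^2 - 1.6698*z - 1.452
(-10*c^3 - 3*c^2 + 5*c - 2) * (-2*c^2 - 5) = 20*c^5 + 6*c^4 + 40*c^3 + 19*c^2 - 25*c + 10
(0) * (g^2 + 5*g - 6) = 0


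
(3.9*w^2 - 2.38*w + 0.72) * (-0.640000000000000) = -2.496*w^2 + 1.5232*w - 0.4608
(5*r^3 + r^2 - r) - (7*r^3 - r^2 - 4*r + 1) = -2*r^3 + 2*r^2 + 3*r - 1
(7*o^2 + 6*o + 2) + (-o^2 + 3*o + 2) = 6*o^2 + 9*o + 4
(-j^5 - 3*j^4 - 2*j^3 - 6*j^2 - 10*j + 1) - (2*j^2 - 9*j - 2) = -j^5 - 3*j^4 - 2*j^3 - 8*j^2 - j + 3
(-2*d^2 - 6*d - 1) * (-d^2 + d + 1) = 2*d^4 + 4*d^3 - 7*d^2 - 7*d - 1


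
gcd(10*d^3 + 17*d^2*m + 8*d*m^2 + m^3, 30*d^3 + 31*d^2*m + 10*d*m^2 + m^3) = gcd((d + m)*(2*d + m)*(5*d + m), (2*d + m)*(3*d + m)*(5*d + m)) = 10*d^2 + 7*d*m + m^2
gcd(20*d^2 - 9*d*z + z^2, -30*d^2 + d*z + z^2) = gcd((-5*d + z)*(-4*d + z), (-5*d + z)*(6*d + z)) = -5*d + z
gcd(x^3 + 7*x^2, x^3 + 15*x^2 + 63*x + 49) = x + 7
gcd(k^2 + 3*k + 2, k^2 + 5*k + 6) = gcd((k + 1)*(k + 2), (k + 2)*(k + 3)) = k + 2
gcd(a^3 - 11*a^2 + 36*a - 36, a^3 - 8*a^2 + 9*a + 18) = a^2 - 9*a + 18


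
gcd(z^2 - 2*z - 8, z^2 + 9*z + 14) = z + 2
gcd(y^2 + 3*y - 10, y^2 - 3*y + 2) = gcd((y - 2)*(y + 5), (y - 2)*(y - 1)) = y - 2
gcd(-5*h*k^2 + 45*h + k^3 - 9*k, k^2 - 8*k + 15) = k - 3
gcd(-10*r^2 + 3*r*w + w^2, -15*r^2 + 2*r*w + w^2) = 5*r + w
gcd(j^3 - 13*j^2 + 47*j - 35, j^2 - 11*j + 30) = j - 5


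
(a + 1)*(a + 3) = a^2 + 4*a + 3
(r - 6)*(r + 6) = r^2 - 36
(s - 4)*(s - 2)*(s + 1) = s^3 - 5*s^2 + 2*s + 8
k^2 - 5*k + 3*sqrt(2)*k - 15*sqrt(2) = (k - 5)*(k + 3*sqrt(2))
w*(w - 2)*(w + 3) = w^3 + w^2 - 6*w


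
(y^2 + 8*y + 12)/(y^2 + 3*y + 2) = (y + 6)/(y + 1)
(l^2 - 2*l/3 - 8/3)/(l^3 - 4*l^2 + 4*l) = (l + 4/3)/(l*(l - 2))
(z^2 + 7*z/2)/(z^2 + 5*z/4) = 2*(2*z + 7)/(4*z + 5)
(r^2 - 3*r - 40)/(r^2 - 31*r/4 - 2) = 4*(r + 5)/(4*r + 1)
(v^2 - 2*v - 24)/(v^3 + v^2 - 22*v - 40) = (v - 6)/(v^2 - 3*v - 10)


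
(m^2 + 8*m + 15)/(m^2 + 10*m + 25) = (m + 3)/(m + 5)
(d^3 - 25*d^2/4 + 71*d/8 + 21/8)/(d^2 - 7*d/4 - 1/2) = (2*d^2 - 13*d + 21)/(2*(d - 2))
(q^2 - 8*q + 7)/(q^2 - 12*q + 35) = (q - 1)/(q - 5)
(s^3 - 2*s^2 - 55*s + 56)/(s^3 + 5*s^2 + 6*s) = (s^3 - 2*s^2 - 55*s + 56)/(s*(s^2 + 5*s + 6))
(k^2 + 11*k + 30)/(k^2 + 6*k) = (k + 5)/k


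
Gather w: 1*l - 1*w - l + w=0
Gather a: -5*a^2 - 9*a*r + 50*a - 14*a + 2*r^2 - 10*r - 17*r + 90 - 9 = -5*a^2 + a*(36 - 9*r) + 2*r^2 - 27*r + 81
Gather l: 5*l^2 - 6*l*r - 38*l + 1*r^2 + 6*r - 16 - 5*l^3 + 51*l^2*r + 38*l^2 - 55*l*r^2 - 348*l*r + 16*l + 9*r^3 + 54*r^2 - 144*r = -5*l^3 + l^2*(51*r + 43) + l*(-55*r^2 - 354*r - 22) + 9*r^3 + 55*r^2 - 138*r - 16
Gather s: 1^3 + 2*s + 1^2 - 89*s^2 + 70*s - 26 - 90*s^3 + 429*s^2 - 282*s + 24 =-90*s^3 + 340*s^2 - 210*s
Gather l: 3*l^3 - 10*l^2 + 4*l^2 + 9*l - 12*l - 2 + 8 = 3*l^3 - 6*l^2 - 3*l + 6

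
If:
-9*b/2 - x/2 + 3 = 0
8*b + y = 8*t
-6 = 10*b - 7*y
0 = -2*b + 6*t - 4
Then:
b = 47/71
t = 63/71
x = 3/71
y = 128/71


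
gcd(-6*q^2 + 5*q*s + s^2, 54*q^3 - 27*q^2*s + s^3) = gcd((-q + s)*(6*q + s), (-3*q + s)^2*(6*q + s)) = 6*q + s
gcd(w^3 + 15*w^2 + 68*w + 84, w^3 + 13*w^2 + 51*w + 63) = w + 7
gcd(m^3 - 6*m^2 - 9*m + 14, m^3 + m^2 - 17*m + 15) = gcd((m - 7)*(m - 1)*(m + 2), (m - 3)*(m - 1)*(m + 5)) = m - 1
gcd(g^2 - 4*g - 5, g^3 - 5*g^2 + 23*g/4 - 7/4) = 1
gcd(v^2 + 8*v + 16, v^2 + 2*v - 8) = v + 4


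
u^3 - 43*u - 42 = (u - 7)*(u + 1)*(u + 6)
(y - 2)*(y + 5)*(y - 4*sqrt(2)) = y^3 - 4*sqrt(2)*y^2 + 3*y^2 - 12*sqrt(2)*y - 10*y + 40*sqrt(2)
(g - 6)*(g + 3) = g^2 - 3*g - 18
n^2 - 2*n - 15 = (n - 5)*(n + 3)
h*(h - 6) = h^2 - 6*h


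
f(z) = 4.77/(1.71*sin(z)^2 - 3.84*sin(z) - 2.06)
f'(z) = 4.77*(-3.42*sin(z)*cos(z) + 3.84*cos(z))/(1.71*sin(z)^2 - 3.84*sin(z) - 2.06)^2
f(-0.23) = -4.35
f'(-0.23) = 17.87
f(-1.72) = 1.40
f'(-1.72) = -0.44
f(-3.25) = -1.94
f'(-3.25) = -2.73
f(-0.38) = -11.91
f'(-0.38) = 141.15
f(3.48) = -7.99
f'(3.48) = -62.87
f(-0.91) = 2.34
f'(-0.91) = 4.61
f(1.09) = -1.16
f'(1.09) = 0.10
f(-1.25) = 1.53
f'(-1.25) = 1.09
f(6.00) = -5.59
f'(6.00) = 30.15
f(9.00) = -1.42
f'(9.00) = -0.94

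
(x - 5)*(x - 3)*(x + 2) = x^3 - 6*x^2 - x + 30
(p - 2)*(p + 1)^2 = p^3 - 3*p - 2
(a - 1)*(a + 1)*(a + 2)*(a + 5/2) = a^4 + 9*a^3/2 + 4*a^2 - 9*a/2 - 5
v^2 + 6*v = v*(v + 6)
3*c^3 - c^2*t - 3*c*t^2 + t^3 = (-3*c + t)*(-c + t)*(c + t)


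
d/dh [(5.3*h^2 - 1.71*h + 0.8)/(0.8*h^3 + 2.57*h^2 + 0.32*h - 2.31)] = (-4.24*h^4 + 2.736*h^3 + 4.1707*h^2 - 28.598*h + 3.6941)/(0.64*h^6 + 4.112*h^5 + 7.1169*h^4 - 2.0512*h^3 - 11.771*h^2 - 1.4784*h + 5.3361)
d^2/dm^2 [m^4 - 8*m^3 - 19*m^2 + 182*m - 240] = 12*m^2 - 48*m - 38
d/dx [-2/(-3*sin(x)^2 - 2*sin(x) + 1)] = -4*(3*sin(x) + 1)*cos(x)/(3*sin(x)^2 + 2*sin(x) - 1)^2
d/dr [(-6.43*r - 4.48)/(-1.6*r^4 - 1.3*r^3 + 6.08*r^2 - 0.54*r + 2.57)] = (-30.864*r^4 - 45.39*r^3 + 21.6224*r^2 + 54.4768*r - 18.9443)/(2.56*r^8 + 4.16*r^7 - 17.766*r^6 - 14.08*r^5 + 30.1464*r^4 - 13.2484*r^3 + 31.5428*r^2 - 2.7756*r + 6.6049)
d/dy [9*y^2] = 18*y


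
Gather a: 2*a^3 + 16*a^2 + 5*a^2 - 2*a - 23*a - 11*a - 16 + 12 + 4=2*a^3 + 21*a^2 - 36*a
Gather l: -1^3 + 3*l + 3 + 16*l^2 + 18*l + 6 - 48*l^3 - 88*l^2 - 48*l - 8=-48*l^3 - 72*l^2 - 27*l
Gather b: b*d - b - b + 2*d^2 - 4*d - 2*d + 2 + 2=b*(d - 2) + 2*d^2 - 6*d + 4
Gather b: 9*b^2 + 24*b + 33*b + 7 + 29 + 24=9*b^2 + 57*b + 60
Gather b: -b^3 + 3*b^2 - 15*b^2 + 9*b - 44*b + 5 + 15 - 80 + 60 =-b^3 - 12*b^2 - 35*b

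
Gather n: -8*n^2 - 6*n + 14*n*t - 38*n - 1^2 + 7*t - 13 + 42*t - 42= -8*n^2 + n*(14*t - 44) + 49*t - 56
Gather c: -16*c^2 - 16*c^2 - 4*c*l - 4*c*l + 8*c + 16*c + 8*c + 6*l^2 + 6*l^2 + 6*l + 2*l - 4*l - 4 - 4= -32*c^2 + c*(32 - 8*l) + 12*l^2 + 4*l - 8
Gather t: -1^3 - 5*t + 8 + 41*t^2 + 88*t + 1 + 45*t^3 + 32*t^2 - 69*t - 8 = 45*t^3 + 73*t^2 + 14*t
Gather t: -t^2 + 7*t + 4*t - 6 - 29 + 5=-t^2 + 11*t - 30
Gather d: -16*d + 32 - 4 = 28 - 16*d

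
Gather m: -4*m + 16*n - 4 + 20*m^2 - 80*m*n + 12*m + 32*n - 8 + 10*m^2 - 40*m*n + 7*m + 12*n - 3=30*m^2 + m*(15 - 120*n) + 60*n - 15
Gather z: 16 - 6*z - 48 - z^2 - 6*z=-z^2 - 12*z - 32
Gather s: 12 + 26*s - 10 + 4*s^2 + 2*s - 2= 4*s^2 + 28*s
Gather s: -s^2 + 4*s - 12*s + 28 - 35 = -s^2 - 8*s - 7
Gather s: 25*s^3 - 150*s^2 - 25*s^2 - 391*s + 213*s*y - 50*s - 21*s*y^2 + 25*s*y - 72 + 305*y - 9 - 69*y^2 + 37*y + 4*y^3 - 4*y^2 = 25*s^3 - 175*s^2 + s*(-21*y^2 + 238*y - 441) + 4*y^3 - 73*y^2 + 342*y - 81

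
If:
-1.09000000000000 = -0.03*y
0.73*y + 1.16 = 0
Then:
No Solution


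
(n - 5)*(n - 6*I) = n^2 - 5*n - 6*I*n + 30*I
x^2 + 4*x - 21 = (x - 3)*(x + 7)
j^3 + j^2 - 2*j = j*(j - 1)*(j + 2)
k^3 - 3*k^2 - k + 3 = (k - 3)*(k - 1)*(k + 1)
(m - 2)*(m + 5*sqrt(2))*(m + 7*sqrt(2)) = m^3 - 2*m^2 + 12*sqrt(2)*m^2 - 24*sqrt(2)*m + 70*m - 140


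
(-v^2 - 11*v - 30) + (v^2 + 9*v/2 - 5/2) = -13*v/2 - 65/2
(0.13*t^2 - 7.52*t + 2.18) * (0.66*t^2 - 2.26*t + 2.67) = 0.0858*t^4 - 5.257*t^3 + 18.7811*t^2 - 25.0052*t + 5.8206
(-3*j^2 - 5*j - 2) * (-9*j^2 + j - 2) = 27*j^4 + 42*j^3 + 19*j^2 + 8*j + 4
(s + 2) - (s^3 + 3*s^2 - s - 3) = -s^3 - 3*s^2 + 2*s + 5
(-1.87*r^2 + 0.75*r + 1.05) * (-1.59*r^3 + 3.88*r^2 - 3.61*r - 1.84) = 2.9733*r^5 - 8.4481*r^4 + 7.9912*r^3 + 4.8073*r^2 - 5.1705*r - 1.932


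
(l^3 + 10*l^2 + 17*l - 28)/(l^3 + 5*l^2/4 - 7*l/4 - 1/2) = 4*(l^2 + 11*l + 28)/(4*l^2 + 9*l + 2)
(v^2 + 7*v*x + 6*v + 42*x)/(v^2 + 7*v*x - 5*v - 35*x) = (v + 6)/(v - 5)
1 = 1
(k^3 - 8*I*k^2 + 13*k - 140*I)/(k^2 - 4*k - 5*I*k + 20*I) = (k^2 - 3*I*k + 28)/(k - 4)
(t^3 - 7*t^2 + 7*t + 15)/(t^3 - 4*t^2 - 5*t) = (t - 3)/t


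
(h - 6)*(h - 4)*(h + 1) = h^3 - 9*h^2 + 14*h + 24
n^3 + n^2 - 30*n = n*(n - 5)*(n + 6)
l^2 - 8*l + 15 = (l - 5)*(l - 3)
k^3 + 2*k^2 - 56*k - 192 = (k - 8)*(k + 4)*(k + 6)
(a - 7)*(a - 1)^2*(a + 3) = a^4 - 6*a^3 - 12*a^2 + 38*a - 21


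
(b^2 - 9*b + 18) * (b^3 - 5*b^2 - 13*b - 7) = b^5 - 14*b^4 + 50*b^3 + 20*b^2 - 171*b - 126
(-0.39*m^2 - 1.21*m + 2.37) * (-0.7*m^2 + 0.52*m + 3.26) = 0.273*m^4 + 0.6442*m^3 - 3.5596*m^2 - 2.7122*m + 7.7262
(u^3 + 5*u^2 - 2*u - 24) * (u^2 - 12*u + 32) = u^5 - 7*u^4 - 30*u^3 + 160*u^2 + 224*u - 768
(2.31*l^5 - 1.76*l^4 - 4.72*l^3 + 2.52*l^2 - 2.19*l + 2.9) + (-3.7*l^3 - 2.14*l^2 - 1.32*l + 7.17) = 2.31*l^5 - 1.76*l^4 - 8.42*l^3 + 0.38*l^2 - 3.51*l + 10.07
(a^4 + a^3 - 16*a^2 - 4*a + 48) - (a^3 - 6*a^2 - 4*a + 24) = a^4 - 10*a^2 + 24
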